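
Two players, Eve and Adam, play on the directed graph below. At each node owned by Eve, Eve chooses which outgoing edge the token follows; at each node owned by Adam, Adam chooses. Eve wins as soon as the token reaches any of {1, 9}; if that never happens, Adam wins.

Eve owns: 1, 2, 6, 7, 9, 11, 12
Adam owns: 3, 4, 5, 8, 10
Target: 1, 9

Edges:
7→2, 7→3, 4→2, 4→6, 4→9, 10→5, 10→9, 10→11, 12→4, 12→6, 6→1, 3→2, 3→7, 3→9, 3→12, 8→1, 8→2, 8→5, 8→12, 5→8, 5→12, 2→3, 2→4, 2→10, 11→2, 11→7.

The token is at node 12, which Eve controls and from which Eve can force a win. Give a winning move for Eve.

A0 = {1, 9}
A1: add {6} — 6 (Eve) has 6→1.
A2: add {12} — 12 (Eve) has 12→6.
A3 = A2; e.g. 2 (Eve) has no edge into A2. Fixed point.
From 12, successor 6 is in the attractor (rank 1); the other successor 4 is not.

6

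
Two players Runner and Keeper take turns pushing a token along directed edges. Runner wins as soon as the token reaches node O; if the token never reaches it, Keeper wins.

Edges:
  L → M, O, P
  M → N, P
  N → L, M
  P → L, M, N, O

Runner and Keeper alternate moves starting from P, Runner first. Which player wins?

Track states (vertex, player-to-move).
A0 = {(O,Runner), (O,Keeper)}
A1: add {(L,Runner), (P,Runner)}.
(P,Runner) ∈ A1 ⇒ Runner forces the target.

Runner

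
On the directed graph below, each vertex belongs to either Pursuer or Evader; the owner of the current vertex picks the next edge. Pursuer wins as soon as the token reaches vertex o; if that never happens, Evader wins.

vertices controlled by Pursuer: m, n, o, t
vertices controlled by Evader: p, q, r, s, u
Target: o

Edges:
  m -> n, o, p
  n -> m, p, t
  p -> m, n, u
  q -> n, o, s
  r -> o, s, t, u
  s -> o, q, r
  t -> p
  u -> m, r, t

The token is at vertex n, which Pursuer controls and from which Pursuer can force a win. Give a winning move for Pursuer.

m

A0 = {o}
A1: add {m} — m (Pursuer) has m→o.
A2: add {n} — n (Pursuer) has n→m.
A3 = A2; e.g. p (Evader) can still go to u. Fixed point.
From n, successor m is in the attractor (rank 1); the other successors p, t are not.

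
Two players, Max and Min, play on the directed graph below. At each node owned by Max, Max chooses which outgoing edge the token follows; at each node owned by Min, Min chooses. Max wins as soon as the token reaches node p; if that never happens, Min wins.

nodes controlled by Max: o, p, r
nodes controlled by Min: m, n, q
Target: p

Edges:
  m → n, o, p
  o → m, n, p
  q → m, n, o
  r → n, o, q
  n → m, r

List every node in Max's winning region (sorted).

o, p, r

A0 = {p}
A1: add {o} — o (Max) has o→p.
A2: add {r} — r (Max) has r→o.
A3 = A2; e.g. m (Min) can still go to n. Fixed point.
Max's winning region = {o, p, r}.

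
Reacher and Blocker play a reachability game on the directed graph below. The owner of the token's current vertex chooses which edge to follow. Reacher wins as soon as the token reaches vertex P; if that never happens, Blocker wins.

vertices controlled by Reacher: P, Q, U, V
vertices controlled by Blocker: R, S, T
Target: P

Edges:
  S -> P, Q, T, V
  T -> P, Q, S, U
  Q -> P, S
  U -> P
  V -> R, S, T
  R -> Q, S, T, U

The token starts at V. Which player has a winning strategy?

A0 = {P}
A1: add {Q, U} — Q (Reacher) has Q→P; U (Reacher) has U→P.
A2 = A1; e.g. R (Blocker) can still go to S. Fixed point.
V never enters the attractor, so Blocker can avoid the target forever.

Blocker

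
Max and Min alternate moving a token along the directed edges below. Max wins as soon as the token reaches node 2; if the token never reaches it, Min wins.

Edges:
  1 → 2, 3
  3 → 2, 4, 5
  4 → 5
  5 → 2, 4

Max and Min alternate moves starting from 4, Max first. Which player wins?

Track states (vertex, player-to-move).
A0 = {(2,Max), (2,Min)}
A1: add {(1,Max), (3,Max), (5,Max)}.
A2: add {(1,Min), (4,Min)}.
A3 = A2; e.g. (3,Min) stays out. (4,Max) never enters ⇒ Min avoids the target.

Min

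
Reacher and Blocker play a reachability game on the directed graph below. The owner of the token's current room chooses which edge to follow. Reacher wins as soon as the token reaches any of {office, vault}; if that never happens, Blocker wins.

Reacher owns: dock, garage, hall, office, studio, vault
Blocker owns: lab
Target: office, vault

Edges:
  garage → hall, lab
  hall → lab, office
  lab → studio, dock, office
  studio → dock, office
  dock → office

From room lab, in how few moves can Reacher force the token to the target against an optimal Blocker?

2

A0 = {office, vault}
A1: add {dock, hall, studio} — hall (Reacher) has hall→office; studio (Reacher) has studio→office; dock (Reacher) has dock→office.
A2: add {garage, lab} — garage (Reacher) has garage→hall; lab (Blocker): all of {studio, dock, office} already in.
A2 = all vertices. Fixed point.
lab enters the attractor at level 2, so Reacher can force the target in 2 moves from there.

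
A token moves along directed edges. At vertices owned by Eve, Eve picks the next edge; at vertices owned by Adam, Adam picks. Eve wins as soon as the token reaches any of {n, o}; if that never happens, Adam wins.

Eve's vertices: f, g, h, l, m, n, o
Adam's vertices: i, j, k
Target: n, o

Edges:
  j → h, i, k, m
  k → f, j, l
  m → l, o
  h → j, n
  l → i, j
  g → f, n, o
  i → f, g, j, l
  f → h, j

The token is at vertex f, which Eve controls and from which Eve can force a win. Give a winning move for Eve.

A0 = {n, o}
A1: add {g, h, m} — g (Eve) has g→n; h (Eve) has h→n; m (Eve) has m→o.
A2: add {f} — f (Eve) has f→h.
A3 = A2; e.g. i (Adam) can still go to j. Fixed point.
From f, successor h is in the attractor (rank 1); the other successor j is not.

h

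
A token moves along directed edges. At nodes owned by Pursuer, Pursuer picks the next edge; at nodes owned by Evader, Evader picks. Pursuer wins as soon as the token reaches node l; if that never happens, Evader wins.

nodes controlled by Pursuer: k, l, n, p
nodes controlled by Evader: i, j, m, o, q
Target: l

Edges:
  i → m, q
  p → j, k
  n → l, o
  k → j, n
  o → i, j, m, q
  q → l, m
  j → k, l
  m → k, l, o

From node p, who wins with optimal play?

Pursuer

A0 = {l}
A1: add {n} — n (Pursuer) has n→l.
A2: add {k} — k (Pursuer) has k→n.
A3: add {j, p} — j (Evader): all of {k, l} already in; p (Pursuer) has p→k.
A4 = A3; e.g. i (Evader) can still go to m. Fixed point.
p ∈ A3, so Pursuer can force the target.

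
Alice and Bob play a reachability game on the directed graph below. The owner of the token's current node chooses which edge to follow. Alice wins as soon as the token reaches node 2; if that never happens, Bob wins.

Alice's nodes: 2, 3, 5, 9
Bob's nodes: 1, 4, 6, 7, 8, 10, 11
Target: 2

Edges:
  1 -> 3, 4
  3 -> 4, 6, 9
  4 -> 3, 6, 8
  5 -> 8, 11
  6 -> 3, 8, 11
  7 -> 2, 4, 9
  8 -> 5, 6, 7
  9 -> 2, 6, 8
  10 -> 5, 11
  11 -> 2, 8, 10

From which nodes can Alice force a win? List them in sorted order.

A0 = {2}
A1: add {9} — 9 (Alice) has 9→2.
A2: add {3} — 3 (Alice) has 3→9.
A3 = A2; e.g. 1 (Bob) can still go to 4. Fixed point.
Alice's winning region = {2, 3, 9}.

2, 3, 9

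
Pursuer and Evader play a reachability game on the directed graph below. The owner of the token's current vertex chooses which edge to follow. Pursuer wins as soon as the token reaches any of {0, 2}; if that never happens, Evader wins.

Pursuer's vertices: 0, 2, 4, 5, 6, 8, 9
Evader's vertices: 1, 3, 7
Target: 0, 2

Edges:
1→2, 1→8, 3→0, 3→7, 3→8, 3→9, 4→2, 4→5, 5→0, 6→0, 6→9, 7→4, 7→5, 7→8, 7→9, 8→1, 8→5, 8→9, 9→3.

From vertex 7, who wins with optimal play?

Evader

A0 = {0, 2}
A1: add {4, 5, 6} — 4 (Pursuer) has 4→2; 5 (Pursuer) has 5→0; 6 (Pursuer) has 6→0.
A2: add {8} — 8 (Pursuer) has 8→5.
A3: add {1} — 1 (Evader): all of {2, 8} already in.
A4 = A3; e.g. 3 (Evader) can still go to 7. Fixed point.
7 never enters the attractor, so Evader can avoid the target forever.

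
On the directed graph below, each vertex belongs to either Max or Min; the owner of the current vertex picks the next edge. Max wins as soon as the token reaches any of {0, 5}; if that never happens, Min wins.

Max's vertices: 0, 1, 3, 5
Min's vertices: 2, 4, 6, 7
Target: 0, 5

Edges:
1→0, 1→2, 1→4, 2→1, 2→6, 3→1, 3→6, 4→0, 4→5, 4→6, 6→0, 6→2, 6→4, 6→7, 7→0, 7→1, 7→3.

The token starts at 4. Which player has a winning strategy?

A0 = {0, 5}
A1: add {1} — 1 (Max) has 1→0.
A2: add {3} — 3 (Max) has 3→1.
A3: add {7} — 7 (Min): all of {0, 1, 3} already in.
A4 = A3; e.g. 2 (Min) can still go to 6. Fixed point.
4 never enters the attractor, so Min can avoid the target forever.

Min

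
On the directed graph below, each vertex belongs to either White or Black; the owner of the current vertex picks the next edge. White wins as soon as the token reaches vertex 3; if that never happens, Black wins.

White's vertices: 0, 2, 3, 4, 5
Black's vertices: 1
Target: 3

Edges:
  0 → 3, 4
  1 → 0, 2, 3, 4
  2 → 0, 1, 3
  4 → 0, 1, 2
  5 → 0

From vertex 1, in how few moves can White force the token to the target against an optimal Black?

3

A0 = {3}
A1: add {0, 2} — 0 (White) has 0→3; 2 (White) has 2→3.
A2: add {4, 5} — 4 (White) has 4→0; 5 (White) has 5→0.
A3: add {1} — 1 (Black): all of {0, 2, 3, 4} already in.
A3 = all vertices. Fixed point.
1 enters the attractor at level 3, so White can force the target in 3 moves from there.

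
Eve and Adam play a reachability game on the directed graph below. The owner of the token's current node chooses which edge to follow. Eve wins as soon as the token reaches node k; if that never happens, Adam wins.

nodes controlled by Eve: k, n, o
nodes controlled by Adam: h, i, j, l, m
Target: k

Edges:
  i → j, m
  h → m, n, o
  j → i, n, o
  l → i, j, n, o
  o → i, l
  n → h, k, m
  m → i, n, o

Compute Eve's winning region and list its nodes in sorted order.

k, n

A0 = {k}
A1: add {n} — n (Eve) has n→k.
A2 = A1; e.g. h (Adam) can still go to m. Fixed point.
Eve's winning region = {k, n}.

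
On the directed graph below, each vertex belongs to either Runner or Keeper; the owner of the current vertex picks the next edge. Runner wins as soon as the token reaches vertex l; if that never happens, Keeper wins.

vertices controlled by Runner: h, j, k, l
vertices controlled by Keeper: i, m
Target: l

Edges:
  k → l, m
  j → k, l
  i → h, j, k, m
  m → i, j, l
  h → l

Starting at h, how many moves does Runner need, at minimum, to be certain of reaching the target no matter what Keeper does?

1

A0 = {l}
A1: add {h, j, k} — h (Runner) has h→l; j (Runner) has j→l; k (Runner) has k→l.
A2 = A1; e.g. i (Keeper) can still go to m. Fixed point.
h enters the attractor at level 1, so Runner can force the target in 1 move from there.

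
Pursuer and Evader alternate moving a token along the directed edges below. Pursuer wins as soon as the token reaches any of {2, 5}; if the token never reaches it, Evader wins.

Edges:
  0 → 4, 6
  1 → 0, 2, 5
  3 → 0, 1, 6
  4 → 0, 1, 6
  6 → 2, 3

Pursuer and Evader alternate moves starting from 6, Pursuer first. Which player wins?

Pursuer

Track states (vertex, player-to-move).
A0 = {(2,Pursuer), (2,Evader), (5,Pursuer), (5,Evader)}
A1: add {(1,Pursuer), (6,Pursuer)}.
(6,Pursuer) ∈ A1 ⇒ Pursuer forces the target.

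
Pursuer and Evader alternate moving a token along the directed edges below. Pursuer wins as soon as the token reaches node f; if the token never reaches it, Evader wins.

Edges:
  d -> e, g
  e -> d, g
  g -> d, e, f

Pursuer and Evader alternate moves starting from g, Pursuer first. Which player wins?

Pursuer

Track states (vertex, player-to-move).
A0 = {(f,Pursuer), (f,Evader)}
A1: add {(g,Pursuer)}.
(g,Pursuer) ∈ A1 ⇒ Pursuer forces the target.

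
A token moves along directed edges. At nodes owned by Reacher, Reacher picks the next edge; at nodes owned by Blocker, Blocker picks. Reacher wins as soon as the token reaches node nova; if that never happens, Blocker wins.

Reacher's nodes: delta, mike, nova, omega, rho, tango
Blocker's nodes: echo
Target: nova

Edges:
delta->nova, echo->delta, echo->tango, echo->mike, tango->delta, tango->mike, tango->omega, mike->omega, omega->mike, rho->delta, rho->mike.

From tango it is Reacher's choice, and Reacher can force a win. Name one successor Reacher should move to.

delta

A0 = {nova}
A1: add {delta} — delta (Reacher) has delta→nova.
A2: add {rho, tango} — tango (Reacher) has tango→delta; rho (Reacher) has rho→delta.
A3 = A2; e.g. echo (Blocker) can still go to mike. Fixed point.
From tango, successor delta is in the attractor (rank 1); the other successors mike, omega are not.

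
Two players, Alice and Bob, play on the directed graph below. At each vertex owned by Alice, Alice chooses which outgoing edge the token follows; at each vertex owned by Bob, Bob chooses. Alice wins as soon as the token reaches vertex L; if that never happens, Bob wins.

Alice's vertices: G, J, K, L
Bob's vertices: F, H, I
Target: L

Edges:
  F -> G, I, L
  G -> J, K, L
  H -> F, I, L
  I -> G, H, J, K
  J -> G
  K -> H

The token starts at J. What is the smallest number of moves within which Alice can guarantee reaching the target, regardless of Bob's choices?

A0 = {L}
A1: add {G} — G (Alice) has G→L.
A2: add {J} — J (Alice) has J→G.
A3 = A2; e.g. F (Bob) can still go to I. Fixed point.
J enters the attractor at level 2, so Alice can force the target in 2 moves from there.

2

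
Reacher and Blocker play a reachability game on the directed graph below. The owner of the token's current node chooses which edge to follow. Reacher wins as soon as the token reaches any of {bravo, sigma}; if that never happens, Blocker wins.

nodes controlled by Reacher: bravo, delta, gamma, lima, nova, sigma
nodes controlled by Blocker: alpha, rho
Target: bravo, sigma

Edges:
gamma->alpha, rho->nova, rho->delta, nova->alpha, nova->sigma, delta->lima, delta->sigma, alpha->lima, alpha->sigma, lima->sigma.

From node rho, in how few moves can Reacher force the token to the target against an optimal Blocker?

2

A0 = {bravo, sigma}
A1: add {delta, lima, nova} — nova (Reacher) has nova→sigma; delta (Reacher) has delta→sigma; lima (Reacher) has lima→sigma.
A2: add {alpha, rho} — rho (Blocker): all of {nova, delta} already in; alpha (Blocker): all of {lima, sigma} already in.
rho enters the attractor at level 2, so Reacher can force the target in 2 moves from there.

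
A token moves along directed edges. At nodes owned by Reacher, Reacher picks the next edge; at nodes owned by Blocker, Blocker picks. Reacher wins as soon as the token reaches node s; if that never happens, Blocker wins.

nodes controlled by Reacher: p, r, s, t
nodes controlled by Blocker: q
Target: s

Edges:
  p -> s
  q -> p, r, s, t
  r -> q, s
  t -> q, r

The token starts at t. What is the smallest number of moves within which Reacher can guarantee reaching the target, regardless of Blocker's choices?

A0 = {s}
A1: add {p, r} — p (Reacher) has p→s; r (Reacher) has r→s.
A2: add {t} — t (Reacher) has t→r.
t enters the attractor at level 2, so Reacher can force the target in 2 moves from there.

2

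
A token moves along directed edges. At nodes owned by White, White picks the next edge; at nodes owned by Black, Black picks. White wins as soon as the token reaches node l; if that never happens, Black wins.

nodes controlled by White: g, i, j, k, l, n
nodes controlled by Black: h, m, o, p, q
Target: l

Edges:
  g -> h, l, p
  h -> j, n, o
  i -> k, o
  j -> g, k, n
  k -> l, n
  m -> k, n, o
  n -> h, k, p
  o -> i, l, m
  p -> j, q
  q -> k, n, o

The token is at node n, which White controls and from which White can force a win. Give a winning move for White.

A0 = {l}
A1: add {g, k} — g (White) has g→l; k (White) has k→l.
A2: add {i, j, n} — i (White) has i→k; j (White) has j→g; n (White) has n→k.
A3 = A2; e.g. h (Black) can still go to o. Fixed point.
From n, successor k is in the attractor (rank 1); the other successors h, p are not.

k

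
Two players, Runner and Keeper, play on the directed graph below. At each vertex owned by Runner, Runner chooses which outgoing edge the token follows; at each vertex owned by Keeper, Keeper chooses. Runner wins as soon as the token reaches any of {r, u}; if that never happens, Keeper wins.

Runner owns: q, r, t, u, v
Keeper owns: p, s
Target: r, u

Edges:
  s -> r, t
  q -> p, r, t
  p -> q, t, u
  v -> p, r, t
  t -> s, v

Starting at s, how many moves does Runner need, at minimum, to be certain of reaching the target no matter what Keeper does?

3

A0 = {r, u}
A1: add {q, v} — q (Runner) has q→r; v (Runner) has v→r.
A2: add {t} — t (Runner) has t→v.
A3: add {p, s} — p (Keeper): all of {q, t, u} already in; s (Keeper): all of {r, t} already in.
A3 = all vertices. Fixed point.
s enters the attractor at level 3, so Runner can force the target in 3 moves from there.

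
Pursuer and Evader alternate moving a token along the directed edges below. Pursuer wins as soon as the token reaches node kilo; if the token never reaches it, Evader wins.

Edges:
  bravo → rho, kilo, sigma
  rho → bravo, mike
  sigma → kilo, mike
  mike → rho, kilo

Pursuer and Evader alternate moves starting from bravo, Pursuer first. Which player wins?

Pursuer

Track states (vertex, player-to-move).
A0 = {(kilo,Pursuer), (kilo,Evader)}
A1: add {(bravo,Pursuer), (sigma,Pursuer), (mike,Pursuer)}.
(bravo,Pursuer) ∈ A1 ⇒ Pursuer forces the target.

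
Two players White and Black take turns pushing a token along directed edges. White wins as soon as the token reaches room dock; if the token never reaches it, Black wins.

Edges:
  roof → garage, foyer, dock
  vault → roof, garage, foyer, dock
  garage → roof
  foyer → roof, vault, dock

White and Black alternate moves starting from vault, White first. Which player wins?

White

Track states (vertex, player-to-move).
A0 = {(dock,White), (dock,Black)}
A1: add {(roof,White), (vault,White), (foyer,White)}.
(vault,White) ∈ A1 ⇒ White forces the target.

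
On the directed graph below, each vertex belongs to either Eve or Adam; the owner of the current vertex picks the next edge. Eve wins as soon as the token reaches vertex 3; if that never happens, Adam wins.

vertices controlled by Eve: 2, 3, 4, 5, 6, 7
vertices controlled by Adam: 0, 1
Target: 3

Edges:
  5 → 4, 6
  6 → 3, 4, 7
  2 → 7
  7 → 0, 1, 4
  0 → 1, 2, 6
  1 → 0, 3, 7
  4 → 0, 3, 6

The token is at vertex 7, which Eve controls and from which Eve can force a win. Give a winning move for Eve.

A0 = {3}
A1: add {4, 6} — 4 (Eve) has 4→3; 6 (Eve) has 6→3.
A2: add {5, 7} — 5 (Eve) has 5→4; 7 (Eve) has 7→4.
A3: add {2} — 2 (Eve) has 2→7.
A4 = A3; e.g. 0 (Adam) can still go to 1. Fixed point.
From 7, successor 4 is in the attractor (rank 1); the other successors 0, 1 are not.

4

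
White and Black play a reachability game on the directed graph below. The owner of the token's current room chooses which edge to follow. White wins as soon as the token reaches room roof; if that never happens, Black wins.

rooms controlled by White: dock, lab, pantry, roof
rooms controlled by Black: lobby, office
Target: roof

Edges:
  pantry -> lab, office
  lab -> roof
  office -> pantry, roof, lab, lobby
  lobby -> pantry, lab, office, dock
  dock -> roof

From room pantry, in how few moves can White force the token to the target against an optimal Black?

A0 = {roof}
A1: add {dock, lab} — lab (White) has lab→roof; dock (White) has dock→roof.
A2: add {pantry} — pantry (White) has pantry→lab.
A3 = A2; e.g. office (Black) can still go to lobby. Fixed point.
pantry enters the attractor at level 2, so White can force the target in 2 moves from there.

2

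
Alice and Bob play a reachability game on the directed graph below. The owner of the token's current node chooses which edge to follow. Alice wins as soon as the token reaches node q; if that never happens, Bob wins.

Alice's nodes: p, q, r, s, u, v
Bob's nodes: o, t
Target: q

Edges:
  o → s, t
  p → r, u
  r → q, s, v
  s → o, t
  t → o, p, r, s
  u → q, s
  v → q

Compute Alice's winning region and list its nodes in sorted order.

A0 = {q}
A1: add {r, u, v} — r (Alice) has r→q; u (Alice) has u→q; v (Alice) has v→q.
A2: add {p} — p (Alice) has p→r.
A3 = A2; e.g. o (Bob) can still go to s. Fixed point.
Alice's winning region = {p, q, r, u, v}.

p, q, r, u, v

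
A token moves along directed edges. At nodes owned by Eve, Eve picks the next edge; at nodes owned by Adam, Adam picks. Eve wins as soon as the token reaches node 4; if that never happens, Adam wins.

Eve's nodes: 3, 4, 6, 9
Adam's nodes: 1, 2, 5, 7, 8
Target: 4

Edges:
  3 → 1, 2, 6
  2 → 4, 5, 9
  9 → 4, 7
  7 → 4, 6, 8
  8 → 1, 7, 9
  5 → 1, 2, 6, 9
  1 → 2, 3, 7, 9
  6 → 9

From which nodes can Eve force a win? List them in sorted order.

A0 = {4}
A1: add {9} — 9 (Eve) has 9→4.
A2: add {6} — 6 (Eve) has 6→9.
A3: add {3} — 3 (Eve) has 3→6.
A4 = A3; e.g. 1 (Adam) can still go to 2. Fixed point.
Eve's winning region = {3, 4, 6, 9}.

3, 4, 6, 9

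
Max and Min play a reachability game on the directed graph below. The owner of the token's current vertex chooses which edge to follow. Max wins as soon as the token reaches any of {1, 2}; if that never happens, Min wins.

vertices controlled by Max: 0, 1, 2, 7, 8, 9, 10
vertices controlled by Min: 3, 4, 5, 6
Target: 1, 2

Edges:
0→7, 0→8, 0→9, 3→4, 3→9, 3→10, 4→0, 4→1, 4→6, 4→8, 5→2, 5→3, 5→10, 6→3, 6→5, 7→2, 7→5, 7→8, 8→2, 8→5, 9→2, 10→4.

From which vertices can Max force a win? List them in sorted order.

0, 1, 2, 7, 8, 9

A0 = {1, 2}
A1: add {7, 8, 9} — 7 (Max) has 7→2; 8 (Max) has 8→2; 9 (Max) has 9→2.
A2: add {0} — 0 (Max) has 0→7.
A3 = A2; e.g. 3 (Min) can still go to 4. Fixed point.
Max's winning region = {0, 1, 2, 7, 8, 9}.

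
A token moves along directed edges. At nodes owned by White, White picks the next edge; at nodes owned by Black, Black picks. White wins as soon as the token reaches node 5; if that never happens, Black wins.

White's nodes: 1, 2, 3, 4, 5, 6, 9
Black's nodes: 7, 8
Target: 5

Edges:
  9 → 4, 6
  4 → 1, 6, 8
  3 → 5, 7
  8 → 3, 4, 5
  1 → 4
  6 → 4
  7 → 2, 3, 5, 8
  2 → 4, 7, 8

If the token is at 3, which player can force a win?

A0 = {5}
A1: add {3} — 3 (White) has 3→5.
A2 = A1; e.g. 1 (White) has no edge into A1. Fixed point.
3 ∈ A1, so White can force the target.

White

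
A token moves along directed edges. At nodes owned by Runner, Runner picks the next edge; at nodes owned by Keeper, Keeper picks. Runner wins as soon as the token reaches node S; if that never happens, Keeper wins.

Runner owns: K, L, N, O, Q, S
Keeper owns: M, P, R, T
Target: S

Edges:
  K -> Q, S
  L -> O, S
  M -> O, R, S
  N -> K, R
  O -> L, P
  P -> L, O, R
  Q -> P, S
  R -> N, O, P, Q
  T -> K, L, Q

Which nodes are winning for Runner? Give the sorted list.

A0 = {S}
A1: add {K, L, Q} — K (Runner) has K→S; L (Runner) has L→S; Q (Runner) has Q→S.
A2: add {N, O, T} — N (Runner) has N→K; O (Runner) has O→L; T (Keeper): all of {K, L, Q} already in.
A3 = A2; e.g. M (Keeper) can still go to R. Fixed point.
Runner's winning region = {K, L, N, O, Q, S, T}.

K, L, N, O, Q, S, T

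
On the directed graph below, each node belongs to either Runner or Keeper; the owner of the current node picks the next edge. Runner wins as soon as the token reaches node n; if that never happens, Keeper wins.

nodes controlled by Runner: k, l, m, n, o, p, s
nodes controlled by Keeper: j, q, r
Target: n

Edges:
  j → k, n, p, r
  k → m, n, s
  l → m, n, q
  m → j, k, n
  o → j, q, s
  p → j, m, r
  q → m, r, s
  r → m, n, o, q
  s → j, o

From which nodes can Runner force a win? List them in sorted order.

k, l, m, n, p

A0 = {n}
A1: add {k, l, m} — k (Runner) has k→n; l (Runner) has l→n; m (Runner) has m→n.
A2: add {p} — p (Runner) has p→m.
A3 = A2; e.g. j (Keeper) can still go to r. Fixed point.
Runner's winning region = {k, l, m, n, p}.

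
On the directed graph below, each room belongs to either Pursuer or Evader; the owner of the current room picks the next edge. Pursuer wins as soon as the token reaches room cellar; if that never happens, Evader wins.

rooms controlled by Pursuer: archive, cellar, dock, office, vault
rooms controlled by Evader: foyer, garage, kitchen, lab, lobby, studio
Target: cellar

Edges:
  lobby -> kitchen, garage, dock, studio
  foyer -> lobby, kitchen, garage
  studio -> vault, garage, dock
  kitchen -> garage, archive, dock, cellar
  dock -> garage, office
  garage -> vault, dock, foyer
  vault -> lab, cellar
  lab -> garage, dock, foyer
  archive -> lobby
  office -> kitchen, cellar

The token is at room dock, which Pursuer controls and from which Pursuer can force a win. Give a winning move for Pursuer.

A0 = {cellar}
A1: add {office, vault} — vault (Pursuer) has vault→cellar; office (Pursuer) has office→cellar.
A2: add {dock} — dock (Pursuer) has dock→office.
A3 = A2; e.g. lobby (Evader) can still go to kitchen. Fixed point.
From dock, successor office is in the attractor (rank 1); the other successor garage is not.

office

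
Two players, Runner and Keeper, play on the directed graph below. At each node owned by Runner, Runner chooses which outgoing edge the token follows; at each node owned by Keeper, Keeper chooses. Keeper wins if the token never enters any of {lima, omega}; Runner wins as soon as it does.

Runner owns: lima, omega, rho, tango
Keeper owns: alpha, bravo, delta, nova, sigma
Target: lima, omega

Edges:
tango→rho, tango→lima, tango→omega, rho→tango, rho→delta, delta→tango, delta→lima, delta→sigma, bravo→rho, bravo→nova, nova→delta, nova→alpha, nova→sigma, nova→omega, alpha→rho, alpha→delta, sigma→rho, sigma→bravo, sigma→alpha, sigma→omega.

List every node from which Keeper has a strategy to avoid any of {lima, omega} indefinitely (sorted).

alpha, bravo, delta, nova, sigma

A0 = {lima, omega}
A1: add {tango} — tango (Runner) has tango→lima.
A2: add {rho} — rho (Runner) has rho→tango.
A3 = A2; e.g. delta (Keeper) can still go to sigma. Fixed point.
Runner's attractor = {lima, omega, rho, tango}; Keeper avoids the target exactly from the complement.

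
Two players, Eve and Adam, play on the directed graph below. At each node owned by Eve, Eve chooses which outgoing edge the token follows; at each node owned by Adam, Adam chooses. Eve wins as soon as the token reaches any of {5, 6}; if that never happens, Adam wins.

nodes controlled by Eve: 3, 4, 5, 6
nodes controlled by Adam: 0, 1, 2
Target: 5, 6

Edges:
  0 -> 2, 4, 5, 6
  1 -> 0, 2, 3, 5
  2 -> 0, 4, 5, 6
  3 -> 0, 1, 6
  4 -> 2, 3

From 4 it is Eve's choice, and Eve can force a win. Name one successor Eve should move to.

3

A0 = {5, 6}
A1: add {3} — 3 (Eve) has 3→6.
A2: add {4} — 4 (Eve) has 4→3.
A3 = A2; e.g. 0 (Adam) can still go to 2. Fixed point.
From 4, successor 3 is in the attractor (rank 1); the other successor 2 is not.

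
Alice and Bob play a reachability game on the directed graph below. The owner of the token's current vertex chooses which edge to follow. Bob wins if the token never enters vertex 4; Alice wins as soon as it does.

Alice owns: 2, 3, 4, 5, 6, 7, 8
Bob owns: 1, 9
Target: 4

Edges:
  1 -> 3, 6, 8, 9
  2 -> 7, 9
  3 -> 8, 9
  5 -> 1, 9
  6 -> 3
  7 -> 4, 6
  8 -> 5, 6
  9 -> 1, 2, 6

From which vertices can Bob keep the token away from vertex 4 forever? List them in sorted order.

A0 = {4}
A1: add {7} — 7 (Alice) has 7→4.
A2: add {2} — 2 (Alice) has 2→7.
A3 = A2; e.g. 1 (Bob) can still go to 3. Fixed point.
Alice's attractor = {2, 4, 7}; Bob avoids the target exactly from the complement.

1, 3, 5, 6, 8, 9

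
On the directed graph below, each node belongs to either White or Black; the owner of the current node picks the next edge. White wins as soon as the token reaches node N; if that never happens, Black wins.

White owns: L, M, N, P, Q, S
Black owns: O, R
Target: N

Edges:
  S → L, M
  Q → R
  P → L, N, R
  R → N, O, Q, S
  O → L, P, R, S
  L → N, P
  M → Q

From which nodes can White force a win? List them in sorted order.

A0 = {N}
A1: add {L, P} — L (White) has L→N; P (White) has P→N.
A2: add {S} — S (White) has S→L.
A3 = A2; e.g. M (White) has no edge into A2. Fixed point.
White's winning region = {L, N, P, S}.

L, N, P, S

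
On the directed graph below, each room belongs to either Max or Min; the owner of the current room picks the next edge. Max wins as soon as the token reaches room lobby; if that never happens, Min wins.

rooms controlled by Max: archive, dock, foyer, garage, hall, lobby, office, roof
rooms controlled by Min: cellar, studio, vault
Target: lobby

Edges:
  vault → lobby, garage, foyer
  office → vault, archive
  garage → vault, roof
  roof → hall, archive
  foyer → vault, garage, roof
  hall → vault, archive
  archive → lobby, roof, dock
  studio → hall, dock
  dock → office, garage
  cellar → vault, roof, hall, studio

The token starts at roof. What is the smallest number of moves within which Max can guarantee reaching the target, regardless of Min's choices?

A0 = {lobby}
A1: add {archive} — archive (Max) has archive→lobby.
A2: add {hall, office, roof} — office (Max) has office→archive; roof (Max) has roof→archive; hall (Max) has hall→archive.
roof enters the attractor at level 2, so Max can force the target in 2 moves from there.

2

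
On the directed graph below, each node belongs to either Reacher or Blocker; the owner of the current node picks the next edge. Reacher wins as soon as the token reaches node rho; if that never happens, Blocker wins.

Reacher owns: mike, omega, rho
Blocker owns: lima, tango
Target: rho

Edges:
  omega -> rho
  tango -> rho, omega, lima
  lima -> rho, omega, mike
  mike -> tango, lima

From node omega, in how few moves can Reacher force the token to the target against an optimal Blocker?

1

A0 = {rho}
A1: add {omega} — omega (Reacher) has omega→rho.
A2 = A1; e.g. tango (Blocker) can still go to lima. Fixed point.
omega enters the attractor at level 1, so Reacher can force the target in 1 move from there.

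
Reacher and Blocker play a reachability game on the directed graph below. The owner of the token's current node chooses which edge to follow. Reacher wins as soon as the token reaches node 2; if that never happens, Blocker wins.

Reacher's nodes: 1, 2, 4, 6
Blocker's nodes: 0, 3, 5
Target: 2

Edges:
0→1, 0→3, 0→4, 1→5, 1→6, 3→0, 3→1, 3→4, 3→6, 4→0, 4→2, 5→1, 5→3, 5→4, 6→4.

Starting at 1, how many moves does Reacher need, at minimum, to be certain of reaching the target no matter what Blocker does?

3

A0 = {2}
A1: add {4} — 4 (Reacher) has 4→2.
A2: add {6} — 6 (Reacher) has 6→4.
A3: add {1} — 1 (Reacher) has 1→6.
A4 = A3; e.g. 0 (Blocker) can still go to 3. Fixed point.
1 enters the attractor at level 3, so Reacher can force the target in 3 moves from there.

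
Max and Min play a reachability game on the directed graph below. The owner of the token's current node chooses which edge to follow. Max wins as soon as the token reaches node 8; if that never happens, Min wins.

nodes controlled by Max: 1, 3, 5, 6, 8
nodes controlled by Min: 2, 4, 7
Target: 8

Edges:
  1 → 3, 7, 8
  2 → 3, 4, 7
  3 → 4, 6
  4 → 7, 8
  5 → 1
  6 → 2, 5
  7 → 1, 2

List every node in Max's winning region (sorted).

A0 = {8}
A1: add {1} — 1 (Max) has 1→8.
A2: add {5} — 5 (Max) has 5→1.
A3: add {6} — 6 (Max) has 6→5.
A4: add {3} — 3 (Max) has 3→6.
A5 = A4; e.g. 2 (Min) can still go to 4. Fixed point.
Max's winning region = {1, 3, 5, 6, 8}.

1, 3, 5, 6, 8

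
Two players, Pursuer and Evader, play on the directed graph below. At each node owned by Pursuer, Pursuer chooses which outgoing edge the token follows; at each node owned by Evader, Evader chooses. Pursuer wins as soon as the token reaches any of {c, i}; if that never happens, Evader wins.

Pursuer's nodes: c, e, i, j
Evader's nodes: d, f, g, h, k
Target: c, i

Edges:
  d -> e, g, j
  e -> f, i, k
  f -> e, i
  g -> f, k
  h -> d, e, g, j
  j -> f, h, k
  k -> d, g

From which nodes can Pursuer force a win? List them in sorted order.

A0 = {c, i}
A1: add {e} — e (Pursuer) has e→i.
A2: add {f} — f (Evader): all of {e, i} already in.
A3: add {j} — j (Pursuer) has j→f.
A4 = A3; e.g. d (Evader) can still go to g. Fixed point.
Pursuer's winning region = {c, e, f, i, j}.

c, e, f, i, j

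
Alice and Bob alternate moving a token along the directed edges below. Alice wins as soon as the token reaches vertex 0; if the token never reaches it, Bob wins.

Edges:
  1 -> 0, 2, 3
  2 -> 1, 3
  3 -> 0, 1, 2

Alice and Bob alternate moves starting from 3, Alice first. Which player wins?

Alice

Track states (vertex, player-to-move).
A0 = {(0,Alice), (0,Bob)}
A1: add {(1,Alice), (3,Alice)}.
(3,Alice) ∈ A1 ⇒ Alice forces the target.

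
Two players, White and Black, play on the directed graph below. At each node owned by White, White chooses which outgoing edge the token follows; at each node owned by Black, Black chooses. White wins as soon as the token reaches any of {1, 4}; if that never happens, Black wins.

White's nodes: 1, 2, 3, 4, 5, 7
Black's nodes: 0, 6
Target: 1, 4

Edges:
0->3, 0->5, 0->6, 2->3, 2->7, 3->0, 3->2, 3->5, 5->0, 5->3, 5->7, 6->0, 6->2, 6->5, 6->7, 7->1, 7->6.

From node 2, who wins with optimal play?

White

A0 = {1, 4}
A1: add {7} — 7 (White) has 7→1.
A2: add {2, 5} — 2 (White) has 2→7; 5 (White) has 5→7.
2 ∈ A2, so White can force the target.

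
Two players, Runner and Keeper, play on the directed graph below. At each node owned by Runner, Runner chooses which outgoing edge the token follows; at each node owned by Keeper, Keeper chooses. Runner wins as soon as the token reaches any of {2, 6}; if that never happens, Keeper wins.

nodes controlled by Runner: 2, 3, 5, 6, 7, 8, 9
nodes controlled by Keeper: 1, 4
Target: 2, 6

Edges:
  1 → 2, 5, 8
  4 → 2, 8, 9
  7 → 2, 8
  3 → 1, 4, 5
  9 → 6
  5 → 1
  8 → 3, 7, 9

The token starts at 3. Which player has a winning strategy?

A0 = {2, 6}
A1: add {7, 9} — 7 (Runner) has 7→2; 9 (Runner) has 9→6.
A2: add {8} — 8 (Runner) has 8→7.
A3: add {4} — 4 (Keeper): all of {2, 8, 9} already in.
A4: add {3} — 3 (Runner) has 3→4.
A5 = A4; e.g. 1 (Keeper) can still go to 5. Fixed point.
3 ∈ A4, so Runner can force the target.

Runner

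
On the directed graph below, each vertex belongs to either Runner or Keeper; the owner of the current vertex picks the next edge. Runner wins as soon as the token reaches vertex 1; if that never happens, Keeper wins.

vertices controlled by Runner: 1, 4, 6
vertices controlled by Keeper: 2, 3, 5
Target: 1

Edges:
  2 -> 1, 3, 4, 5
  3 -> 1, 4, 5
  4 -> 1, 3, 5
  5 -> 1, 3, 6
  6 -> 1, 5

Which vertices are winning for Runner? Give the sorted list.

A0 = {1}
A1: add {4, 6} — 4 (Runner) has 4→1; 6 (Runner) has 6→1.
A2 = A1; e.g. 2 (Keeper) can still go to 3. Fixed point.
Runner's winning region = {1, 4, 6}.

1, 4, 6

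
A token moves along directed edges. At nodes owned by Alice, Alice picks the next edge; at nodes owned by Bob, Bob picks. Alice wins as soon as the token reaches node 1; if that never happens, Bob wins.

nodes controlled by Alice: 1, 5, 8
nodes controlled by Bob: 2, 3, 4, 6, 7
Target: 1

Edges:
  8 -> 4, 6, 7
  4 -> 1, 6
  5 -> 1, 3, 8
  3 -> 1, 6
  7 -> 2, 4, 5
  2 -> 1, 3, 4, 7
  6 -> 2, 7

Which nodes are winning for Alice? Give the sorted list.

A0 = {1}
A1: add {5} — 5 (Alice) has 5→1.
A2 = A1; e.g. 2 (Bob) can still go to 3. Fixed point.
Alice's winning region = {1, 5}.

1, 5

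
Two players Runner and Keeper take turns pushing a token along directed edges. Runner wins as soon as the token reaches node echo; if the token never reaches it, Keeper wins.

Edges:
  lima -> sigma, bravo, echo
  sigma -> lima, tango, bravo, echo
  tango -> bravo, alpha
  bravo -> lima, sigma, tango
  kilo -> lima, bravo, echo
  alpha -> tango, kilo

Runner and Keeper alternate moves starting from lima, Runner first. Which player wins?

Runner

Track states (vertex, player-to-move).
A0 = {(echo,Runner), (echo,Keeper)}
A1: add {(lima,Runner), (sigma,Runner), (kilo,Runner)}.
(lima,Runner) ∈ A1 ⇒ Runner forces the target.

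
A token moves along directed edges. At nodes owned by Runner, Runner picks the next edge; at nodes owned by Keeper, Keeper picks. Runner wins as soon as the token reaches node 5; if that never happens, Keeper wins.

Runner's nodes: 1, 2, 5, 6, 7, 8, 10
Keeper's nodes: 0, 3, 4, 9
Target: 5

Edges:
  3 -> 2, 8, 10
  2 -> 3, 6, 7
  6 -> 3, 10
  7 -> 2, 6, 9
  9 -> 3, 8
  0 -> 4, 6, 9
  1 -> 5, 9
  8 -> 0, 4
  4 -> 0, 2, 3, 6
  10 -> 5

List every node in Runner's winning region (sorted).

1, 2, 5, 6, 7, 10

A0 = {5}
A1: add {1, 10} — 1 (Runner) has 1→5; 10 (Runner) has 10→5.
A2: add {6} — 6 (Runner) has 6→10.
A3: add {2, 7} — 2 (Runner) has 2→6; 7 (Runner) has 7→6.
A4 = A3; e.g. 0 (Keeper) can still go to 4. Fixed point.
Runner's winning region = {1, 2, 5, 6, 7, 10}.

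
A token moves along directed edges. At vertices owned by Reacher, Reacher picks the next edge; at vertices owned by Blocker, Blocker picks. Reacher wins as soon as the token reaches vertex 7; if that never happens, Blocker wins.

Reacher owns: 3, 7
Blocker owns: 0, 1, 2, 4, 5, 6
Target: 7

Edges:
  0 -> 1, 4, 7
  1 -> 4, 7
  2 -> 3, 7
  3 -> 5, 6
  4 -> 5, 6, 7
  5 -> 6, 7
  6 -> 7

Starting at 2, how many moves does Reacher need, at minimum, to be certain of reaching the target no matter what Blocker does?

A0 = {7}
A1: add {6} — 6 (Blocker): all of {7} already in.
A2: add {3, 5} — 3 (Reacher) has 3→6; 5 (Blocker): all of {6, 7} already in.
A3: add {2, 4} — 2 (Blocker): all of {3, 7} already in; 4 (Blocker): all of {5, 6, 7} already in.
2 enters the attractor at level 3, so Reacher can force the target in 3 moves from there.

3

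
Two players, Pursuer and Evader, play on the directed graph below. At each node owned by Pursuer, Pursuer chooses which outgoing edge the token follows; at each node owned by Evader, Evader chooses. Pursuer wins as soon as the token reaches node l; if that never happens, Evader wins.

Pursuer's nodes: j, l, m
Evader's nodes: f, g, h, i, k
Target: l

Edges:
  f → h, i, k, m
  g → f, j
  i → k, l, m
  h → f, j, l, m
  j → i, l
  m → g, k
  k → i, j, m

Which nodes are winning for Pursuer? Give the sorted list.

A0 = {l}
A1: add {j} — j (Pursuer) has j→l.
A2 = A1; e.g. f (Evader) can still go to h. Fixed point.
Pursuer's winning region = {j, l}.

j, l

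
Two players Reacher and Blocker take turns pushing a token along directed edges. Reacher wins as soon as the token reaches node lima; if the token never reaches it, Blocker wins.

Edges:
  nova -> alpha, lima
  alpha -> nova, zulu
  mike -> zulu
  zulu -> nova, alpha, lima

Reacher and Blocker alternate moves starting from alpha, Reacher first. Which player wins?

Track states (vertex, player-to-move).
A0 = {(lima,Reacher), (lima,Blocker)}
A1: add {(nova,Reacher), (zulu,Reacher)}.
A2: add {(alpha,Blocker), (mike,Blocker)}.
A3 = A2; e.g. (nova,Blocker) stays out. (alpha,Reacher) never enters ⇒ Blocker avoids the target.

Blocker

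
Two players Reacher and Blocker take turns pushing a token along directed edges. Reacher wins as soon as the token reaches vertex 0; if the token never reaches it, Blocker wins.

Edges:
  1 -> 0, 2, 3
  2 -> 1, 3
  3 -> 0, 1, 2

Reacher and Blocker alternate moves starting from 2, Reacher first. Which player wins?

Track states (vertex, player-to-move).
A0 = {(0,Reacher), (0,Blocker)}
A1: add {(1,Reacher), (3,Reacher)}.
A2: add {(2,Blocker)}.
A3 = A2; e.g. (1,Blocker) stays out. (2,Reacher) never enters ⇒ Blocker avoids the target.

Blocker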